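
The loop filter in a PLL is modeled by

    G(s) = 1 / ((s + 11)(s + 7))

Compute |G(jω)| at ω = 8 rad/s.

|G(j8)| ≈ 0.006916

Substitute s = j8: numerator = 1, denominator = 13 + j144.
|G(j8)| = |1| / |13 + j144| = 1 / 144.59 ≈ 0.006916.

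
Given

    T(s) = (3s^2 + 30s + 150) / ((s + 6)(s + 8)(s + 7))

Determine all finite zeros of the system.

s = -5 ± 5j

Set the numerator to zero: 3s^2 + 30s + 150 = 0, i.e. 3·(s^2 + 10s + 50) = 0.
Factoring: (s^2 + 10s + 50) = 0.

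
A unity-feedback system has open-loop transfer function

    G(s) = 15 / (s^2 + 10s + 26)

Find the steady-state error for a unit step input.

G(s) has no poles at the origin.
This is a Type 0 system. Kp = lim_{s→0} G(s) = 15/26.
e_ss = 1/(1 + Kp) = 1/(1 + 15/26) = 26/41 ≈ 0.6341.

e_ss = 0.6341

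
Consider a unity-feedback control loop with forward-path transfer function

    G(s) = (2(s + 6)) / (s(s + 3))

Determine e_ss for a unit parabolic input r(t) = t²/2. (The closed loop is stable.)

G(s) has one pole at the origin.
This is a Type 1 system; Ka = lim_{s→0} s^2·G(s) = 0, so the steady-state error for a parabola input is infinite.

e_ss = ∞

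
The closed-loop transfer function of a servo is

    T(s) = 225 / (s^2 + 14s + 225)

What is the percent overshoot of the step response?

%OS ≈ 19.1%

Comparing s^2 + 14s + 225 to s^2 + 2ζωₙs + ωₙ²: ωₙ = 15 rad/s and ζ = 14/(2·15) ≈ 0.4667.
%OS = 100·exp(−πζ/√(1−ζ²)) = 100·exp(−π·0.4667/√(1−0.4667²)) ≈ 19.1%.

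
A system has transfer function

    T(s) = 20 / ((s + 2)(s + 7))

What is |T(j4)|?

Substitute s = j4: numerator = 20, denominator = -2 + j36.
|T(j4)| = |20| / |-2 + j36| = 20 / 36.056 ≈ 0.5547.

|T(j4)| ≈ 0.5547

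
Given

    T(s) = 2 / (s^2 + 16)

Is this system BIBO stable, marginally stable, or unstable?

marginally stable

The denominator s^2 + 16 factors as (s^2 + 16), giving poles at s = 4j, -4j.
Since the simple pole(s) at s = 4j, -4j lie on the jω-axis with none in the right half-plane, the system is marginally stable.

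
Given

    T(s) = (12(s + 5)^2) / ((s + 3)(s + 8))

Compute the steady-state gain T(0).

T(0) = 25/2 ≈ 12.50

At s = 0 each factor (s + a) contributes a and each (s^2 + bs + c) contributes c.
T(0) = 12·(5) · (5) / ((3) · (8)) = 300/24 = 25/2.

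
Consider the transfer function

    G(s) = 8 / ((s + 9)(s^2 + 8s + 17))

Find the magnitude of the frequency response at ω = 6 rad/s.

|G(j6)| ≈ 0.01433

Substitute s = j6: numerator = 8, denominator = -459 + j318.
|G(j6)| = |8| / |-459 + j318| = 8 / 558.40 ≈ 0.01433.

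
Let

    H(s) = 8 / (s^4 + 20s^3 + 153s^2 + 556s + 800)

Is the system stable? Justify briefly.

The denominator s^4 + 20s^3 + 153s^2 + 556s + 800 factors as (s^2 + 8s + 25)(s + 4)(s + 8), giving poles at s = -4 + 3j, -4 - 3j, -4, -8.
Since all poles lie strictly in the left half-plane, the system is stable.

stable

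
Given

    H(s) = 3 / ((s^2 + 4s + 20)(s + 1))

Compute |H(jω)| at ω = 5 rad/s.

|H(j5)| ≈ 0.02854

Substitute s = j5: numerator = 3, denominator = -105 - j5.
|H(j5)| = |3| / |-105 - j5| = 3 / 105.12 ≈ 0.02854.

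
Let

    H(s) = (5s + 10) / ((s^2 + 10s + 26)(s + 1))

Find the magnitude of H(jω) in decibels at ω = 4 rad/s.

|H(j4)|_dB ≈ -17.6 dB

Substitute s = j4: numerator = 10 + j20, denominator = -150 + j80.
|H(j4)| = |10 + j20| / |-150 + j80| = 22.361 / 170 ≈ 0.1315.
In decibels: 20·log₁₀(0.1315) ≈ -17.6 dB.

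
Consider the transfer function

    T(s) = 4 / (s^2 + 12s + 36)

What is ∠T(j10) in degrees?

At s = j10: numerator = 4, denominator = -64 + j120.
∠T = ∠num − ∠den = 0° − (118.07°) = -118.1°.

∠T(j10) ≈ -118.1°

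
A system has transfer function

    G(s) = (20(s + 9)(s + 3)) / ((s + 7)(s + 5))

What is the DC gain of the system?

G(0) = 108/7 ≈ 15.43

At s = 0 each factor (s + a) contributes a and each (s^2 + bs + c) contributes c.
G(0) = 20·(9) · (3) / ((7) · (5)) = 540/35 = 108/7.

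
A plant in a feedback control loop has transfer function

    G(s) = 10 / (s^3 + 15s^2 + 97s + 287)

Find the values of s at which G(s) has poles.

The poles are the roots of the denominator s^3 + 15s^2 + 97s + 287 = 0.
Trying s = -7: the polynomial evaluates to 0, so (s + 7) is a factor.
Dividing out leaves s^2 + 8s + 41 = 0.
The quadratic formula then gives s = -4 ± 5j.

s = -4 ± 5j, -7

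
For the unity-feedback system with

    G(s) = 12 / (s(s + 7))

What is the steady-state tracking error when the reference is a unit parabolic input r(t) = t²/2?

e_ss = ∞

G(s) has one pole at the origin.
This is a Type 1 system; Ka = lim_{s→0} s^2·G(s) = 0, so the steady-state error for a parabola input is infinite.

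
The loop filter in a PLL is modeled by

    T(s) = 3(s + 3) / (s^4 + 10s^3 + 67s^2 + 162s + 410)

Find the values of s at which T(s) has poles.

s = -4 ± 5j, -1 ± 3j

The poles are the roots of the denominator s^4 + 10s^3 + 67s^2 + 162s + 410 = 0.
No real roots exist; factor into two real quadratics: (s^2 + 8s + 41)(s^2 + 2s + 10) = 0.
Each quadratic gives a conjugate pair via the quadratic formula.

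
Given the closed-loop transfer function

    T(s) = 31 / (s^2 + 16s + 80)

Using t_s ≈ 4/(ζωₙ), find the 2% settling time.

t_s ≈ 0.5000 s

Comparing s^2 + 16s + 80 to s^2 + 2ζωₙs + ωₙ²: ωₙ = √80 ≈ 8.944 rad/s and ζ = 16/(2·√80) ≈ 0.8944.
ζωₙ = 16/2 = 8, so t_s ≈ 4/(ζωₙ) = 4/8 = 0.5000 s.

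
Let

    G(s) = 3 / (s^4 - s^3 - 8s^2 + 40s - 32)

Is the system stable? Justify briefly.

The denominator s^4 - s^3 - 8s^2 + 40s - 32 factors as (s^2 - 4s + 8)(s + 4)(s - 1), giving poles at s = 2 ± 2j, -4, 1.
Since the pole(s) at s = 2 ± 2j, 1 lie in the right half-plane, the system is unstable.

unstable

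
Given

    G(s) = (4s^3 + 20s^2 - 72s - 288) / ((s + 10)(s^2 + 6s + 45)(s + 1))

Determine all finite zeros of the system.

Set the numerator to zero: 4s^3 + 20s^2 - 72s - 288 = 0, i.e. 4·(s^3 + 5s^2 - 18s - 72) = 0.
Factoring: (s - 4)(s + 3)(s + 6) = 0.

s = 4, -3, -6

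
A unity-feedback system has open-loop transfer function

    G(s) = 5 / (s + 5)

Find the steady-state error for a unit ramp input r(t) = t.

G(s) has no poles at the origin.
This is a Type 0 system; Kv = lim_{s→0} s·G(s) = 0, so the steady-state error for a ramp input is infinite.

e_ss = ∞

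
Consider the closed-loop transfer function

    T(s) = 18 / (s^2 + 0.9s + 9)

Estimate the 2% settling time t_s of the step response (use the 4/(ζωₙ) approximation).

t_s ≈ 8.889 s

Comparing s^2 + 0.9s + 9 to s^2 + 2ζωₙs + ωₙ²: ωₙ = 3 rad/s and ζ = 0.9/(2·3) = 0.15.
ζωₙ = 0.9/2 = 0.45, so t_s ≈ 4/(ζωₙ) = 4/0.45 ≈ 8.889 s.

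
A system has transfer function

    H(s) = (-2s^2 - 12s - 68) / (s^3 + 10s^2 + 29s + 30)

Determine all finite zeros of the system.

s = -3 + 5j, -3 - 5j

Set the numerator to zero: -2s^2 - 12s - 68 = 0, i.e. -2·(s^2 + 6s + 34) = 0.
Factoring: (s^2 + 6s + 34) = 0.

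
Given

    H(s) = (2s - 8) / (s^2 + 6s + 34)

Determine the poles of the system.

The poles are the roots of the denominator s^2 + 6s + 34 = 0.
Using the quadratic formula: s = (-6 ± √(-100))/2 = -3 ± 5j.

s = -3 ± 5j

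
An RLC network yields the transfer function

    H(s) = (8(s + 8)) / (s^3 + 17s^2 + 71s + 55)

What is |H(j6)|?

Substitute s = j6: numerator = 64 + j48, denominator = -557 + j210.
|H(j6)| = |64 + j48| / |-557 + j210| = 80 / 595.27 ≈ 0.1344.

|H(j6)| ≈ 0.1344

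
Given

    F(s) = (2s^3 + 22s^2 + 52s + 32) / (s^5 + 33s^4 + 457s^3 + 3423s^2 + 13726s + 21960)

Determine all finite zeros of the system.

Set the numerator to zero: 2s^3 + 22s^2 + 52s + 32 = 0, i.e. 2·(s^3 + 11s^2 + 26s + 16) = 0.
Factoring: (s + 1)(s + 8)(s + 2) = 0.

s = -1, -8, -2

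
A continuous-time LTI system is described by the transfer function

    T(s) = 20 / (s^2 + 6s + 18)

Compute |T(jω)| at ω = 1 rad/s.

|T(j1)| ≈ 1.109

Substitute s = j1: numerator = 20, denominator = 17 + j6.
|T(j1)| = |20| / |17 + j6| = 20 / 18.028 ≈ 1.109.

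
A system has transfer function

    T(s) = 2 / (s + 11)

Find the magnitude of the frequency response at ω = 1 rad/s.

|T(j1)| ≈ 0.1811

Substitute s = j1: numerator = 2, denominator = 11 + j1.
|T(j1)| = |2| / |11 + j1| = 2 / 11.045 ≈ 0.1811.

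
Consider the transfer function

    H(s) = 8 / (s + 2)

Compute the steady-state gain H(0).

H(0) = 4

Set s = 0: H(0) = (8) / (2) = 4.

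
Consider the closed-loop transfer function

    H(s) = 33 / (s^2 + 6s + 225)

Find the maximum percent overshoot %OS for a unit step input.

%OS ≈ 52.7%

Comparing s^2 + 6s + 225 to s^2 + 2ζωₙs + ωₙ²: ωₙ = 15 rad/s and ζ = 6/(2·15) = 0.2.
%OS = 100·exp(−πζ/√(1−ζ²)) = 100·exp(−π·0.2/√(1−0.2²)) ≈ 52.7%.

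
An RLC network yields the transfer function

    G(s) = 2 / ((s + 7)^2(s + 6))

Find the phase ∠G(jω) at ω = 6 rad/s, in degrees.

∠G(j6) ≈ -126.2°

At s = j6: numerator = 2, denominator = -426 + j582.
∠G = ∠num − ∠den = 0° − (126.20°) = -126.2°.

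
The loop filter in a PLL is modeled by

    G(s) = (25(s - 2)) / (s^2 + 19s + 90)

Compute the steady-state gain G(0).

Set s = 0: G(0) = (-50) / (90) = -5/9.

G(0) = -5/9 ≈ -0.5556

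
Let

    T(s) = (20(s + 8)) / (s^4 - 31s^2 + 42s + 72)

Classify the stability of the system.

unstable

The denominator s^4 - 31s^2 + 42s + 72 factors as (s - 4)(s + 1)(s + 6)(s - 3), giving poles at s = 4, -1, -6, 3.
Since the pole(s) at s = 4, 3 lie in the right half-plane, the system is unstable.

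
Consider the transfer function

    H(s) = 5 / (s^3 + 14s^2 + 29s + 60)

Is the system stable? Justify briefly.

The denominator s^3 + 14s^2 + 29s + 60 factors as (s^2 + 2s + 5)(s + 12), giving poles at s = -1 ± 2j, -12.
Since all poles lie strictly in the left half-plane, the system is stable.

stable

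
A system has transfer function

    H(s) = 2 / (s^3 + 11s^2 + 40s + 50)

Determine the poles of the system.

s = -3 + j, -3 - j, -5

The poles are the roots of the denominator s^3 + 11s^2 + 40s + 50 = 0.
Trying s = -5: the polynomial evaluates to 0, so (s + 5) is a factor.
Dividing out leaves s^2 + 6s + 10 = 0.
The quadratic formula then gives s = -3 ± 1j.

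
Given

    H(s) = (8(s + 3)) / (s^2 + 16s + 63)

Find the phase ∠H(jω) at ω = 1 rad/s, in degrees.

At s = j1: numerator = 24 + j8, denominator = 62 + j16.
∠H = ∠num − ∠den = 18.435° − (14.470°) = 3.965°.

∠H(j1) ≈ 3.965°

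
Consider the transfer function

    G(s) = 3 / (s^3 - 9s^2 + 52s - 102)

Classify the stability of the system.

The denominator s^3 - 9s^2 + 52s - 102 factors as (s - 3)(s^2 - 6s + 34), giving poles at s = 3, 3 + 5j, 3 - 5j.
Since the pole(s) at s = 3, 3 + 5j, 3 - 5j lie in the right half-plane, the system is unstable.

unstable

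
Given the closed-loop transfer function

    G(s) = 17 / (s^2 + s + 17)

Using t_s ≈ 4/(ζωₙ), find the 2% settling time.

Comparing s^2 + s + 17 to s^2 + 2ζωₙs + ωₙ²: ωₙ = √17 ≈ 4.123 rad/s and ζ = 1/(2·√17) ≈ 0.1213.
ζωₙ = 1/2 = 0.5, so t_s ≈ 4/(ζωₙ) = 4/0.5 = 8 s.

t_s ≈ 8 s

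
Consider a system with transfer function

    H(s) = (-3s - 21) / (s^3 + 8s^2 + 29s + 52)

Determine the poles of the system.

The poles are the roots of the denominator s^3 + 8s^2 + 29s + 52 = 0.
Trying s = -4: the polynomial evaluates to 0, so (s + 4) is a factor.
Dividing out leaves s^2 + 4s + 13 = 0.
The quadratic formula then gives s = -2 ± 3j.

s = -2 ± 3j, -4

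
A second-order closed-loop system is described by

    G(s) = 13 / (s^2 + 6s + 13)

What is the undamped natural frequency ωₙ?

ωₙ ≈ 3.606 rad/s

Compare the denominator to the standard form s^2 + 2ζωₙs + ωₙ².
ωₙ² = 13, so ωₙ = √13 ≈ 3.606 rad/s.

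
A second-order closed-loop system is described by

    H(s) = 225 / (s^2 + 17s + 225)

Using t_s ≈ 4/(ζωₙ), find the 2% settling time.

t_s ≈ 0.4706 s

Comparing s^2 + 17s + 225 to s^2 + 2ζωₙs + ωₙ²: ωₙ = 15 rad/s and ζ = 17/(2·15) ≈ 0.5667.
ζωₙ = 17/2 = 8.5, so t_s ≈ 4/(ζωₙ) = 4/8.5 ≈ 0.4706 s.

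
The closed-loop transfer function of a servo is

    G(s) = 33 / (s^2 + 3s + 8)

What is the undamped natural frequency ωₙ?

Compare the denominator to the standard form s^2 + 2ζωₙs + ωₙ².
ωₙ² = 8, so ωₙ = √8 ≈ 2.828 rad/s.

ωₙ ≈ 2.828 rad/s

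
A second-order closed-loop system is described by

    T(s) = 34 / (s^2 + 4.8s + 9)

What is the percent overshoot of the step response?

%OS ≈ 1.52%

Comparing s^2 + 4.8s + 9 to s^2 + 2ζωₙs + ωₙ²: ωₙ = 3 rad/s and ζ = 4.8/(2·3) = 0.8.
%OS = 100·exp(−πζ/√(1−ζ²)) = 100·exp(−π·0.8/√(1−0.8²)) ≈ 1.52%.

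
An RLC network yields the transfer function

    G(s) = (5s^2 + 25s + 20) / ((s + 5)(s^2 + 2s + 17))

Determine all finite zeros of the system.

s = -4, -1

Set the numerator to zero: 5s^2 + 25s + 20 = 0, i.e. 5·(s^2 + 5s + 4) = 0.
Factoring: (s + 4)(s + 1) = 0.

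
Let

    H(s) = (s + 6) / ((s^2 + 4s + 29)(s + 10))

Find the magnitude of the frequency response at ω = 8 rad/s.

|H(j8)| ≈ 0.01647

Substitute s = j8: numerator = 6 + j8, denominator = -606 + j40.
|H(j8)| = |6 + j8| / |-606 + j40| = 10 / 607.32 ≈ 0.01647.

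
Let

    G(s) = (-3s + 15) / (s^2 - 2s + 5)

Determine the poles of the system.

s = 1 + 2j, 1 - 2j

The poles are the roots of the denominator s^2 - 2s + 5 = 0.
Using the quadratic formula: s = (2 ± √(-16))/2 = 1 ± 2j.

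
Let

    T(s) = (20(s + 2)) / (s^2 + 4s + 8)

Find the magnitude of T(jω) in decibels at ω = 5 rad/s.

|T(j5)|_dB ≈ 12.3 dB

Substitute s = j5: numerator = 40 + j100, denominator = -17 + j20.
|T(j5)| = |40 + j100| / |-17 + j20| = 107.70 / 26.249 ≈ 4.103.
In decibels: 20·log₁₀(4.103) ≈ 12.3 dB.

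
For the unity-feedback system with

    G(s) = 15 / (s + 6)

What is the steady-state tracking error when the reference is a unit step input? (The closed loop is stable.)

G(s) has no poles at the origin.
This is a Type 0 system. Kp = lim_{s→0} G(s) = 15/6 = 5/2.
e_ss = 1/(1 + Kp) = 1/(1 + 5/2) = 2/7 ≈ 0.2857.

e_ss = 0.2857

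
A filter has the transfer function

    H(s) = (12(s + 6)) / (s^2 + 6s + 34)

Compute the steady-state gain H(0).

Set s = 0: H(0) = (72) / (34) = 36/17.

H(0) = 36/17 ≈ 2.118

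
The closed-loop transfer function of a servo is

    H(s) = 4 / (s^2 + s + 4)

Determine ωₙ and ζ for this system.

Compare the denominator to the standard form s^2 + 2ζωₙs + ωₙ².
ωₙ² = 4, so ωₙ = 2 rad/s.
2ζωₙ = 1, so ζ = 1/(2·2) = 0.25.
With ζ = 0.25 the response is underdamped.

ωₙ = 2 rad/s, ζ = 0.25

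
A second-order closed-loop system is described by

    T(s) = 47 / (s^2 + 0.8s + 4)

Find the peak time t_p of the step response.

Comparing s^2 + 0.8s + 4 to s^2 + 2ζωₙs + ωₙ²: ωₙ = 2 rad/s and ζ = 0.8/(2·2) = 0.2.
ζωₙ = 0.8/2 = 0.4, so ω_d = ωₙ√(1−ζ²) = √(ωₙ² − (ζωₙ)²) = √(4 − 0.4²) = √3.84 ≈ 1.960 rad/s.
t_p = π/ω_d = π/1.960 ≈ 1.603 s.

t_p ≈ 1.603 s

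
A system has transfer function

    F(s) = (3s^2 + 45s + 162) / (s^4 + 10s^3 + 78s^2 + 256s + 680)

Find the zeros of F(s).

s = -9, -6

Set the numerator to zero: 3s^2 + 45s + 162 = 0, i.e. 3·(s^2 + 15s + 54) = 0.
Factoring: (s + 9)(s + 6) = 0.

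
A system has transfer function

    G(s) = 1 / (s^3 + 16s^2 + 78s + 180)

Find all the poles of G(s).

The poles are the roots of the denominator s^3 + 16s^2 + 78s + 180 = 0.
Trying s = -10: the polynomial evaluates to 0, so (s + 10) is a factor.
Dividing out leaves s^2 + 6s + 18 = 0.
The quadratic formula then gives s = -3 ± 3j.

s = -3 + 3j, -3 - 3j, -10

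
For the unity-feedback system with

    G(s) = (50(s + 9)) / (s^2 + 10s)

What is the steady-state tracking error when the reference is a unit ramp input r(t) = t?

e_ss = 0.02222

G(s) has one pole at the origin.
This is a Type 1 system. Kv = lim_{s→0} s·G(s) = 450/10 = 45.
e_ss = 1/Kv = 1/(45) = 1/45 ≈ 0.02222.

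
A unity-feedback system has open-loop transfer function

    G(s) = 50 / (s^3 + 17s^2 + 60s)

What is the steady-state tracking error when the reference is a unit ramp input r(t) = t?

e_ss = 1.200

G(s) has one pole at the origin.
This is a Type 1 system. Kv = lim_{s→0} s·G(s) = 50/60 = 5/6.
e_ss = 1/Kv = 1/(5/6) = 6/5 ≈ 1.200.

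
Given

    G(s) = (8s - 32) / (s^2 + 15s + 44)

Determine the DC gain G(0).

Set s = 0: G(0) = (-32) / (44) = -8/11.

G(0) = -8/11 ≈ -0.7273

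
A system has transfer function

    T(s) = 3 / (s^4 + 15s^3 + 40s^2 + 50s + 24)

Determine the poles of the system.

s = -12, -1 + j, -1 - j, -1

The poles are the roots of the denominator s^4 + 15s^3 + 40s^2 + 50s + 24 = 0.
Trying s = -12: the polynomial evaluates to 0, so (s + 12) is a factor.
Dividing out leaves s^3 + 3s^2 + 4s + 2 = 0.
This factors further as (s^2 + 2s + 2)(s + 1) = 0.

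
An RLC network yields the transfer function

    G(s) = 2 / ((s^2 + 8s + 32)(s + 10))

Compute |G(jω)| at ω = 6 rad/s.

|G(j6)| ≈ 0.003561

Substitute s = j6: numerator = 2, denominator = -328 + j456.
|G(j6)| = |2| / |-328 + j456| = 2 / 561.71 ≈ 0.003561.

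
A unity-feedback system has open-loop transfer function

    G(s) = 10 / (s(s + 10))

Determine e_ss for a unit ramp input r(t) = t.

G(s) has one pole at the origin.
This is a Type 1 system. Kv = lim_{s→0} s·G(s) = 10/10 = 1.
e_ss = 1/Kv = 1/(1) = 1.

e_ss = 1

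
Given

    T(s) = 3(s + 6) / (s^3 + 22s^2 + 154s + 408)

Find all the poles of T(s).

s = -5 ± 3j, -12

The poles are the roots of the denominator s^3 + 22s^2 + 154s + 408 = 0.
Trying s = -12: the polynomial evaluates to 0, so (s + 12) is a factor.
Dividing out leaves s^2 + 10s + 34 = 0.
The quadratic formula then gives s = -5 ± 3j.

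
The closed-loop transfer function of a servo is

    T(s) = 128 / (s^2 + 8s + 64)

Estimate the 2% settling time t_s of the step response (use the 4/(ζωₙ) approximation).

t_s ≈ 1 s

Comparing s^2 + 8s + 64 to s^2 + 2ζωₙs + ωₙ²: ωₙ = 8 rad/s and ζ = 8/(2·8) = 0.5.
ζωₙ = 8/2 = 4, so t_s ≈ 4/(ζωₙ) = 4/4 = 1 s.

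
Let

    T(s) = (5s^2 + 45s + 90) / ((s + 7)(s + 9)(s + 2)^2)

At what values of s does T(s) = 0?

Set the numerator to zero: 5s^2 + 45s + 90 = 0, i.e. 5·(s^2 + 9s + 18) = 0.
Factoring: (s + 6)(s + 3) = 0.

s = -6, -3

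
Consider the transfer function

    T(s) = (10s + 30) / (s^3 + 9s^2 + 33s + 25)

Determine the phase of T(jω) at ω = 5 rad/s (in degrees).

∠T(j5) ≈ -109.7°

At s = j5: numerator = 30 + j50, denominator = -200 + j40.
∠T = ∠num − ∠den = 59.036° − (168.69°) = -109.7°.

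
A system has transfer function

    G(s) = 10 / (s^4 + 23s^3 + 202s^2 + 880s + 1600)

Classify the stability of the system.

stable

The denominator s^4 + 23s^3 + 202s^2 + 880s + 1600 factors as (s + 5)(s^2 + 8s + 32)(s + 10), giving poles at s = -5, -4 + 4j, -4 - 4j, -10.
Since all poles lie strictly in the left half-plane, the system is stable.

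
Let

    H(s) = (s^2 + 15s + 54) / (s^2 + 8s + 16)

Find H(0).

H(0) = 27/8 ≈ 3.375

Set s = 0: H(0) = (54) / (16) = 27/8.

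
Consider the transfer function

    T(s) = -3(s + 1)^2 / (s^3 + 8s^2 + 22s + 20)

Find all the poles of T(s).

s = -3 + j, -3 - j, -2

The poles are the roots of the denominator s^3 + 8s^2 + 22s + 20 = 0.
Trying s = -2: the polynomial evaluates to 0, so (s + 2) is a factor.
Dividing out leaves s^2 + 6s + 10 = 0.
The quadratic formula then gives s = -3 ± 1j.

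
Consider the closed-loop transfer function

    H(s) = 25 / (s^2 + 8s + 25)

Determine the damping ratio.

Compare the denominator to the standard form s^2 + 2ζωₙs + ωₙ².
ωₙ² = 25, so ωₙ = 5 rad/s.
2ζωₙ = 8, so ζ = 8/(2·5) = 0.8.

ζ = 0.8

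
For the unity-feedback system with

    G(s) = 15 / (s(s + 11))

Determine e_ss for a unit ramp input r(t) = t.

e_ss = 0.7333

G(s) has one pole at the origin.
This is a Type 1 system. Kv = lim_{s→0} s·G(s) = 15/11.
e_ss = 1/Kv = 1/(15/11) = 11/15 ≈ 0.7333.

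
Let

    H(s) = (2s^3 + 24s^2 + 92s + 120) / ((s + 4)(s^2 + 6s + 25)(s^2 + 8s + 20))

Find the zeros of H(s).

s = -3 + j, -3 - j, -6

Set the numerator to zero: 2s^3 + 24s^2 + 92s + 120 = 0, i.e. 2·(s^3 + 12s^2 + 46s + 60) = 0.
Factoring: (s^2 + 6s + 10)(s + 6) = 0.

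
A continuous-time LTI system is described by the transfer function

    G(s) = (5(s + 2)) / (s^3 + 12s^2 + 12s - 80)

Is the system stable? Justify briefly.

unstable

The denominator s^3 + 12s^2 + 12s - 80 factors as (s + 10)(s - 2)(s + 4), giving poles at s = -10, 2, -4.
Since the pole(s) at s = 2 lie in the right half-plane, the system is unstable.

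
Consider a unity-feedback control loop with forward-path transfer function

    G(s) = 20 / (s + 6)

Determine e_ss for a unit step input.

G(s) has no poles at the origin.
This is a Type 0 system. Kp = lim_{s→0} G(s) = 20/6 = 10/3.
e_ss = 1/(1 + Kp) = 1/(1 + 10/3) = 3/13 ≈ 0.2308.

e_ss = 0.2308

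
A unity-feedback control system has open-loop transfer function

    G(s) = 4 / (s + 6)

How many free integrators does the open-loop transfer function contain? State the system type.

Type 0

The denominator has no factor of s at the origin — no free integrator — so this is a Type 0 system.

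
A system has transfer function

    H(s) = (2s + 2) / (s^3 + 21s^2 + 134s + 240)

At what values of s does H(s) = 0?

Set the numerator to zero: 2s + 2 = 0, i.e. 2·(s + 1) = 0.
So s = -1.

s = -1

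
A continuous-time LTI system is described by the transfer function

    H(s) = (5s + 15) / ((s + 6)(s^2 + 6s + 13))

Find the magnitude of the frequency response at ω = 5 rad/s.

Substitute s = j5: numerator = 15 + j25, denominator = -222 + j120.
|H(j5)| = |15 + j25| / |-222 + j120| = 29.155 / 252.36 ≈ 0.1155.

|H(j5)| ≈ 0.1155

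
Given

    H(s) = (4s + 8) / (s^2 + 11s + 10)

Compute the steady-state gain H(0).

H(0) = 4/5 ≈ 0.8000

Set s = 0: H(0) = (8) / (10) = 4/5.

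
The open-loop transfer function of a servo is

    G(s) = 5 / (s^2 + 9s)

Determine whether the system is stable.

marginally stable

The denominator s^2 + 9s factors as s(s + 9), giving poles at s = 0, -9.
Since the simple pole(s) at s = 0 lie on the jω-axis with none in the right half-plane, the system is marginally stable.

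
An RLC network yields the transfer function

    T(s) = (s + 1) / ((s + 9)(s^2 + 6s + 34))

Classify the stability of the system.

stable

The poles can be read from the denominator factors: s = -9, -3 + 5j, -3 - 5j.
Since all poles lie strictly in the left half-plane, the system is stable.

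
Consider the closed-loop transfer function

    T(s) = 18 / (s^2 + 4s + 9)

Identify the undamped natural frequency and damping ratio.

Compare the denominator to the standard form s^2 + 2ζωₙs + ωₙ².
ωₙ² = 9, so ωₙ = 3 rad/s.
2ζωₙ = 4, so ζ = 4/(2·3) ≈ 0.6667.
With ζ = 0.6667 the response is underdamped.

ωₙ = 3 rad/s, ζ ≈ 0.6667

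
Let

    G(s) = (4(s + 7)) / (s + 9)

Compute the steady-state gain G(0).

G(0) = 28/9 ≈ 3.111

At s = 0 each factor (s + a) contributes a and each (s^2 + bs + c) contributes c.
G(0) = 4·(7) / ((9)) = 28/9 = 28/9.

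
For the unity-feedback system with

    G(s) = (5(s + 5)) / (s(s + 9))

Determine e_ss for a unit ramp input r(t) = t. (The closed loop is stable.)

e_ss = 0.3600

G(s) has one pole at the origin.
This is a Type 1 system. Kv = lim_{s→0} s·G(s) = 25/9.
e_ss = 1/Kv = 1/(25/9) = 9/25 ≈ 0.3600.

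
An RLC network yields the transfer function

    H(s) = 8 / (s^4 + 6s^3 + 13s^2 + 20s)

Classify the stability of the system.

The denominator s^4 + 6s^3 + 13s^2 + 20s factors as s(s^2 + 2s + 5)(s + 4), giving poles at s = 0, -1 ± 2j, -4.
Since the simple pole(s) at s = 0 lie on the jω-axis with none in the right half-plane, the system is marginally stable.

marginally stable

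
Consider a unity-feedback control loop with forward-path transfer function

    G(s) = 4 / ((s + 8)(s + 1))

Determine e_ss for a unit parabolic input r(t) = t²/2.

G(s) has no poles at the origin.
This is a Type 0 system; Ka = lim_{s→0} s^2·G(s) = 0, so the steady-state error for a parabola input is infinite.

e_ss = ∞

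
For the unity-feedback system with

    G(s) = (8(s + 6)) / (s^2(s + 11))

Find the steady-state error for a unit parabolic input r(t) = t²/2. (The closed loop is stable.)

e_ss = 0.2292

G(s) has 2 poles at the origin.
This is a Type 2 system. Ka = lim_{s→0} s^2·G(s) = 48/11.
e_ss = 1/Ka = 1/(48/11) = 11/48 ≈ 0.2292.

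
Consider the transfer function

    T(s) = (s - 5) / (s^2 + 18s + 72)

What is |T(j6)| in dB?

Substitute s = j6: numerator = -5 + j6, denominator = 36 + j108.
|T(j6)| = |-5 + j6| / |36 + j108| = 7.8102 / 113.84 ≈ 0.06861.
In decibels: 20·log₁₀(0.06861) ≈ -23.3 dB.

|T(j6)|_dB ≈ -23.3 dB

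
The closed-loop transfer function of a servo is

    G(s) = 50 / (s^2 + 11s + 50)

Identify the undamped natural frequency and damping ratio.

ωₙ ≈ 7.071 rad/s, ζ ≈ 0.7778

Compare the denominator to the standard form s^2 + 2ζωₙs + ωₙ².
ωₙ² = 50, so ωₙ = √50 ≈ 7.071 rad/s.
2ζωₙ = 11, so ζ = 11/(2·√50) ≈ 0.7778.
With ζ = 0.7778 the response is underdamped.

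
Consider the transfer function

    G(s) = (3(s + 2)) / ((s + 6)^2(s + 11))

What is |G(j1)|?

Substitute s = j1: numerator = 6 + j3, denominator = 373 + j167.
|G(j1)| = |6 + j3| / |373 + j167| = 6.7082 / 408.68 ≈ 0.01641.

|G(j1)| ≈ 0.01641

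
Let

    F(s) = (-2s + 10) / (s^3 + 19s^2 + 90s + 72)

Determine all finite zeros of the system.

Set the numerator to zero: -2s + 10 = 0, i.e. -2·(s - 5) = 0.
So s = 5.

s = 5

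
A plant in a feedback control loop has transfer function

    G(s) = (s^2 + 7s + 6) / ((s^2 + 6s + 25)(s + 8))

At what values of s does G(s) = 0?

s = -6, -1

Set the numerator to zero: s^2 + 7s + 6 = 0.
Factoring: (s + 6)(s + 1) = 0.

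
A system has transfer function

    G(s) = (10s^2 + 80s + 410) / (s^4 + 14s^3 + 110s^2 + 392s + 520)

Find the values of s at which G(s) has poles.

The poles are the roots of the denominator s^4 + 14s^3 + 110s^2 + 392s + 520 = 0.
No real roots exist; factor into two real quadratics: (s^2 + 6s + 10)(s^2 + 8s + 52) = 0.
Each quadratic gives a conjugate pair via the quadratic formula.

s = -3 + j, -3 - j, -4 + 6j, -4 - 6j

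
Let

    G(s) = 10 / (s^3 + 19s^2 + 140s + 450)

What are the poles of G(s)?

s = -5 + 5j, -5 - 5j, -9

The poles are the roots of the denominator s^3 + 19s^2 + 140s + 450 = 0.
Trying s = -9: the polynomial evaluates to 0, so (s + 9) is a factor.
Dividing out leaves s^2 + 10s + 50 = 0.
The quadratic formula then gives s = -5 ± 5j.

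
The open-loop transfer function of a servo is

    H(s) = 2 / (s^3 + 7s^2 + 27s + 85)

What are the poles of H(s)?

s = -1 + 4j, -1 - 4j, -5

The poles are the roots of the denominator s^3 + 7s^2 + 27s + 85 = 0.
Trying s = -5: the polynomial evaluates to 0, so (s + 5) is a factor.
Dividing out leaves s^2 + 2s + 17 = 0.
The quadratic formula then gives s = -1 ± 4j.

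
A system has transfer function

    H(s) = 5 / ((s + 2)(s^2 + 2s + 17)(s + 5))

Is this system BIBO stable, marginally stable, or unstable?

stable

The poles can be read from the denominator factors: s = -2, -1 ± 4j, -5.
Since all poles lie strictly in the left half-plane, the system is stable.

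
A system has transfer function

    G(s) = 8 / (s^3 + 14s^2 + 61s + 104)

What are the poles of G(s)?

s = -3 ± 2j, -8

The poles are the roots of the denominator s^3 + 14s^2 + 61s + 104 = 0.
Trying s = -8: the polynomial evaluates to 0, so (s + 8) is a factor.
Dividing out leaves s^2 + 6s + 13 = 0.
The quadratic formula then gives s = -3 ± 2j.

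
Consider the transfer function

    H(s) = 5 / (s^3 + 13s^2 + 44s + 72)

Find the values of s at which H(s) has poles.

s = -2 + 2j, -2 - 2j, -9

The poles are the roots of the denominator s^3 + 13s^2 + 44s + 72 = 0.
Trying s = -9: the polynomial evaluates to 0, so (s + 9) is a factor.
Dividing out leaves s^2 + 4s + 8 = 0.
The quadratic formula then gives s = -2 ± 2j.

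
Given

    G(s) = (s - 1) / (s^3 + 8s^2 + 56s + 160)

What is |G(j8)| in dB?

Substitute s = j8: numerator = -1 + j8, denominator = -352 - j64.
|G(j8)| = |-1 + j8| / |-352 - j64| = 8.0623 / 357.77 ≈ 0.02253.
In decibels: 20·log₁₀(0.02253) ≈ -32.9 dB.

|G(j8)|_dB ≈ -32.9 dB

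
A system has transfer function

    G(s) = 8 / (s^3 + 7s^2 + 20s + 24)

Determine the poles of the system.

s = -2 + 2j, -2 - 2j, -3

The poles are the roots of the denominator s^3 + 7s^2 + 20s + 24 = 0.
Trying s = -3: the polynomial evaluates to 0, so (s + 3) is a factor.
Dividing out leaves s^2 + 4s + 8 = 0.
The quadratic formula then gives s = -2 ± 2j.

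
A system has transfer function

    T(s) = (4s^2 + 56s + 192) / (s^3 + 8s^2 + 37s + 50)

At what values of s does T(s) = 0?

Set the numerator to zero: 4s^2 + 56s + 192 = 0, i.e. 4·(s^2 + 14s + 48) = 0.
Factoring: (s + 8)(s + 6) = 0.

s = -8, -6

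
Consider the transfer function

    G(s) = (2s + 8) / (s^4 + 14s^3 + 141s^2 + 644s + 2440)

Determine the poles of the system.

The poles are the roots of the denominator s^4 + 14s^3 + 141s^2 + 644s + 2440 = 0.
No real roots exist; factor into two real quadratics: (s^2 + 4s + 40)(s^2 + 10s + 61) = 0.
Each quadratic gives a conjugate pair via the quadratic formula.

s = -2 ± 6j, -5 ± 6j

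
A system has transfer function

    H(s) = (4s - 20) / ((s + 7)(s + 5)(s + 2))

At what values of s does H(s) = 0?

Set the numerator to zero: 4s - 20 = 0, i.e. 4·(s - 5) = 0.
So s = 5.

s = 5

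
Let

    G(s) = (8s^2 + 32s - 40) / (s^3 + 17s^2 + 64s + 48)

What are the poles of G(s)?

s = -1, -12, -4

The poles are the roots of the denominator s^3 + 17s^2 + 64s + 48 = 0.
Trying s = -1: the polynomial evaluates to 0, so (s + 1) is a factor.
Dividing out leaves s^2 + 16s + 48 = 0.
Factoring the quadratic: (s + 12)(s + 4) = 0.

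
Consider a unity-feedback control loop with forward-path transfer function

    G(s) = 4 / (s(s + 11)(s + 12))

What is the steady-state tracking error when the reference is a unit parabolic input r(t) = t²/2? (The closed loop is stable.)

G(s) has one pole at the origin.
This is a Type 1 system; Ka = lim_{s→0} s^2·G(s) = 0, so the steady-state error for a parabola input is infinite.

e_ss = ∞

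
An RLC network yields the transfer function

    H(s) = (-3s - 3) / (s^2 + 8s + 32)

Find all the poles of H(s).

The poles are the roots of the denominator s^2 + 8s + 32 = 0.
Using the quadratic formula: s = (-8 ± √(-64))/2 = -4 ± 4j.

s = -4 ± 4j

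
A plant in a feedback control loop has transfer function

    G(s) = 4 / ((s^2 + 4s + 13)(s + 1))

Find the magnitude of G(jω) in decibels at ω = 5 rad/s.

Substitute s = j5: numerator = 4, denominator = -112 - j40.
|G(j5)| = |4| / |-112 - j40| = 4 / 118.93 ≈ 0.03363.
In decibels: 20·log₁₀(0.03363) ≈ -29.5 dB.

|G(j5)|_dB ≈ -29.5 dB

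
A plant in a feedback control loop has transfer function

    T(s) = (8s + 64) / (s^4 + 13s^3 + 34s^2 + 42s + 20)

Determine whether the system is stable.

The denominator s^4 + 13s^3 + 34s^2 + 42s + 20 factors as (s + 10)(s + 1)(s^2 + 2s + 2), giving poles at s = -10, -1, -1 + j, -1 - j.
Since all poles lie strictly in the left half-plane, the system is stable.

stable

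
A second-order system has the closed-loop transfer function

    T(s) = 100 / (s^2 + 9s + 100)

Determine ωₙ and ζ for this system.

ωₙ = 10 rad/s, ζ = 0.45

Compare the denominator to the standard form s^2 + 2ζωₙs + ωₙ².
ωₙ² = 100, so ωₙ = 10 rad/s.
2ζωₙ = 9, so ζ = 9/(2·10) = 0.45.
With ζ = 0.45 the response is underdamped.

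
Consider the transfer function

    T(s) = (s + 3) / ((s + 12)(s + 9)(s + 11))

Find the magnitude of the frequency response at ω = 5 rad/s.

|T(j5)| ≈ 0.003606

Substitute s = j5: numerator = 3 + j5, denominator = 388 + j1570.
|T(j5)| = |3 + j5| / |388 + j1570| = 5.8310 / 1617.2 ≈ 0.003606.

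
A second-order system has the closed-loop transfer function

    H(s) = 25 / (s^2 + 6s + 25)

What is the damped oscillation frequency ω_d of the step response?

ω_d = 4 rad/s

Comparing s^2 + 6s + 25 to s^2 + 2ζωₙs + ωₙ²: ωₙ = 5 rad/s and ζ = 6/(2·5) = 0.6.
ζωₙ = 6/2 = 3, so ω_d = ωₙ√(1−ζ²) = √(ωₙ² − (ζωₙ)²) = √(25 − 3²) = √16 = 4 rad/s.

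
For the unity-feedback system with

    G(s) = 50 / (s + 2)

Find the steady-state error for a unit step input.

e_ss = 0.03846

G(s) has no poles at the origin.
This is a Type 0 system. Kp = lim_{s→0} G(s) = 50/2 = 25.
e_ss = 1/(1 + Kp) = 1/(1 + 25) = 1/26 ≈ 0.03846.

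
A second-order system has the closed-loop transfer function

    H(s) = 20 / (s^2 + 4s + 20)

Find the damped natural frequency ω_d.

Comparing s^2 + 4s + 20 to s^2 + 2ζωₙs + ωₙ²: ωₙ = √20 ≈ 4.472 rad/s and ζ = 4/(2·√20) ≈ 0.4472.
ζωₙ = 4/2 = 2, so ω_d = ωₙ√(1−ζ²) = √(ωₙ² − (ζωₙ)²) = √(20 − 2²) = √16 = 4 rad/s.

ω_d = 4 rad/s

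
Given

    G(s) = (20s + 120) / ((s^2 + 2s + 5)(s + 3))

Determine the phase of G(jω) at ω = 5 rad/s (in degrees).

At s = j5: numerator = 120 + j100, denominator = -110 - j70.
∠G = ∠num − ∠den = 39.806° − (-147.53°) = 187.3°, which wraps to -172.7°.

∠G(j5) ≈ -172.7°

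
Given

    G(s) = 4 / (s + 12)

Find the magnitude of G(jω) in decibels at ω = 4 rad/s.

Substitute s = j4: numerator = 4, denominator = 12 + j4.
|G(j4)| = |4| / |12 + j4| = 4 / 12.649 ≈ 0.3162.
In decibels: 20·log₁₀(0.3162) ≈ -10 dB.

|G(j4)|_dB ≈ -10 dB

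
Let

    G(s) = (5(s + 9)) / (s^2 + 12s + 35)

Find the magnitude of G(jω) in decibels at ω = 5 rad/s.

|G(j5)|_dB ≈ -1.45 dB

Substitute s = j5: numerator = 45 + j25, denominator = 10 + j60.
|G(j5)| = |45 + j25| / |10 + j60| = 51.478 / 60.828 ≈ 0.8463.
In decibels: 20·log₁₀(0.8463) ≈ -1.45 dB.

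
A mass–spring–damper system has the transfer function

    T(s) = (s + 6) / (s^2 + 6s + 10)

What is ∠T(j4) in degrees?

∠T(j4) ≈ -70.35°

At s = j4: numerator = 6 + j4, denominator = -6 + j24.
∠T = ∠num − ∠den = 33.690° − (104.04°) = -70.35°.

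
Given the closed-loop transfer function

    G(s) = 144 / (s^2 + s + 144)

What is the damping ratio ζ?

ζ ≈ 0.04167

Compare the denominator to the standard form s^2 + 2ζωₙs + ωₙ².
ωₙ² = 144, so ωₙ = 12 rad/s.
2ζωₙ = 1, so ζ = 1/(2·12) ≈ 0.04167.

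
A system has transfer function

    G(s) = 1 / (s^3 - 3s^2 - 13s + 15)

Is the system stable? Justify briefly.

The denominator s^3 - 3s^2 - 13s + 15 factors as (s - 5)(s - 1)(s + 3), giving poles at s = 5, 1, -3.
Since the pole(s) at s = 5, 1 lie in the right half-plane, the system is unstable.

unstable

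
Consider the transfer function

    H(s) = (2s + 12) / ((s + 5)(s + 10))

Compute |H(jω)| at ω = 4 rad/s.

Substitute s = j4: numerator = 12 + j8, denominator = 34 + j60.
|H(j4)| = |12 + j8| / |34 + j60| = 14.422 / 68.964 ≈ 0.2091.

|H(j4)| ≈ 0.2091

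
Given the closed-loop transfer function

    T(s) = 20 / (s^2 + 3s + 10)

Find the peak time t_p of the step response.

t_p ≈ 1.128 s

Comparing s^2 + 3s + 10 to s^2 + 2ζωₙs + ωₙ²: ωₙ = √10 ≈ 3.162 rad/s and ζ = 3/(2·√10) ≈ 0.4743.
ζωₙ = 3/2 = 1.5, so ω_d = ωₙ√(1−ζ²) = √(ωₙ² − (ζωₙ)²) = √(10 − 1.5²) = √7.75 ≈ 2.784 rad/s.
t_p = π/ω_d = π/2.784 ≈ 1.128 s.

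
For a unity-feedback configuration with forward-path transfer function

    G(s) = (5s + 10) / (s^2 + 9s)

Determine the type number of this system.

Type 1

Factor s from the denominator: s^2 + 9s = s·(s + 9).
There is 1 pole at the origin, so the system is Type 1.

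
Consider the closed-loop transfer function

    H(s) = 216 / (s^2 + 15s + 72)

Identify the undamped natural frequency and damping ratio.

ωₙ ≈ 8.485 rad/s, ζ ≈ 0.8839

Compare the denominator to the standard form s^2 + 2ζωₙs + ωₙ².
ωₙ² = 72, so ωₙ = √72 ≈ 8.485 rad/s.
2ζωₙ = 15, so ζ = 15/(2·√72) ≈ 0.8839.
With ζ = 0.8839 the response is underdamped.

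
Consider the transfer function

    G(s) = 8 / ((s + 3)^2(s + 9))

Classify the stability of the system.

stable

The poles can be read from the denominator factors: s = -3, -3, -9.
Since all poles lie strictly in the left half-plane, the system is stable.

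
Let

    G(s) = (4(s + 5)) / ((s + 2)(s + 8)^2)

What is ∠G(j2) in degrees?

∠G(j2) ≈ -51.27°

At s = j2: numerator = 20 + j8, denominator = 56 + j184.
∠G = ∠num − ∠den = 21.801° − (73.072°) = -51.27°.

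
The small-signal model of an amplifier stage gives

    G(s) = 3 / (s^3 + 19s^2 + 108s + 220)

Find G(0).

Set s = 0: G(0) = (3) / (220) = 3/220.

G(0) = 3/220 ≈ 0.01364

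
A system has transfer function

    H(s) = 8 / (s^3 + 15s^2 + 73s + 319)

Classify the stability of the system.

stable

The denominator s^3 + 15s^2 + 73s + 319 factors as (s^2 + 4s + 29)(s + 11), giving poles at s = -2 + 5j, -2 - 5j, -11.
Since all poles lie strictly in the left half-plane, the system is stable.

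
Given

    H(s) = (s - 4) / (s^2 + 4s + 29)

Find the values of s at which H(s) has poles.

s = -2 + 5j, -2 - 5j

The poles are the roots of the denominator s^2 + 4s + 29 = 0.
Using the quadratic formula: s = (-4 ± √(-100))/2 = -2 ± 5j.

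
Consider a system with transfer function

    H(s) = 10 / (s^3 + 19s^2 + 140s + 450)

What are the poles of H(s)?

The poles are the roots of the denominator s^3 + 19s^2 + 140s + 450 = 0.
Trying s = -9: the polynomial evaluates to 0, so (s + 9) is a factor.
Dividing out leaves s^2 + 10s + 50 = 0.
The quadratic formula then gives s = -5 ± 5j.

s = -5 + 5j, -5 - 5j, -9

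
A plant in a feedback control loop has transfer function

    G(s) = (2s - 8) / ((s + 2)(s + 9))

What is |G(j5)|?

Substitute s = j5: numerator = -8 + j10, denominator = -7 + j55.
|G(j5)| = |-8 + j10| / |-7 + j55| = 12.806 / 55.444 ≈ 0.2310.

|G(j5)| ≈ 0.2310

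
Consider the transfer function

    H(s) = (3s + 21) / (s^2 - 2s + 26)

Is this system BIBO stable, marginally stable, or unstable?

The poles can be read from the denominator factors: s = 1 + 5j, 1 - 5j.
Since the pole(s) at s = 1 ± 5j lie in the right half-plane, the system is unstable.

unstable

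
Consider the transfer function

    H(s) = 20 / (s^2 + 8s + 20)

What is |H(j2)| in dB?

|H(j2)|_dB ≈ -1.07 dB

Substitute s = j2: numerator = 20, denominator = 16 + j16.
|H(j2)| = |20| / |16 + j16| = 20 / 22.627 ≈ 0.8839.
In decibels: 20·log₁₀(0.8839) ≈ -1.07 dB.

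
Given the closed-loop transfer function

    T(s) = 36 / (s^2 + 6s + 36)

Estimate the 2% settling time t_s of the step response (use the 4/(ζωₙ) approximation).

t_s ≈ 1.333 s

Comparing s^2 + 6s + 36 to s^2 + 2ζωₙs + ωₙ²: ωₙ = 6 rad/s and ζ = 6/(2·6) = 0.5.
ζωₙ = 6/2 = 3, so t_s ≈ 4/(ζωₙ) = 4/3 ≈ 1.333 s.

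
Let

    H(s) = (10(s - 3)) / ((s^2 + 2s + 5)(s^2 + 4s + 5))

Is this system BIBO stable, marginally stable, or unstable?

The poles can be read from the denominator factors: s = -1 + 2j, -1 - 2j, -2 + j, -2 - j.
Since all poles lie strictly in the left half-plane, the system is stable.

stable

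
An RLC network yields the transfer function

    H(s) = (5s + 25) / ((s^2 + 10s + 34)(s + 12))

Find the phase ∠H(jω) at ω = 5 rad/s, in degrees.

∠H(j5) ≈ -57.42°

At s = j5: numerator = 25 + j25, denominator = -142 + j645.
∠H = ∠num − ∠den = 45° − (102.42°) = -57.42°.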